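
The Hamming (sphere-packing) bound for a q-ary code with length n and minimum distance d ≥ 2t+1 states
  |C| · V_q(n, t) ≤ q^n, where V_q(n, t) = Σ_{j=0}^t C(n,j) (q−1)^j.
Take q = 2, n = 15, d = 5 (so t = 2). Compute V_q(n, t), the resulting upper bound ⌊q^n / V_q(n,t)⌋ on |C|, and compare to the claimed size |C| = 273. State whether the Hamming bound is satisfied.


V_q(n, t) = 121, q^n = 32768, Hamming bound = 270, |C| = 273 > bound (violated).

Step 1: Compute V_q(n, t) = Σ_{j=0}^2 C(n, j) (q−1)^j.
  j = 0: C(15,0)·(1)^0 = 1·1 = 1.
  j = 1: C(15,1)·(1)^1 = 15·1 = 15.
  j = 2: C(15,2)·(1)^2 = 105·1 = 105.
  V_q(n, t) = 1 + 15 + 105 = 121.
Step 2: q^n = 2^15 = 32768.
Step 3: Hamming bound ⌊q^n / V_q(n,t)⌋ = ⌊32768/121⌋ = 270.
Step 4: Compare |C| = 273 to 270: violated.
The claimed |C| lies above the Hamming bound, so no 2-ary code of length 15 with d ≥ 5 can have 273 codewords.


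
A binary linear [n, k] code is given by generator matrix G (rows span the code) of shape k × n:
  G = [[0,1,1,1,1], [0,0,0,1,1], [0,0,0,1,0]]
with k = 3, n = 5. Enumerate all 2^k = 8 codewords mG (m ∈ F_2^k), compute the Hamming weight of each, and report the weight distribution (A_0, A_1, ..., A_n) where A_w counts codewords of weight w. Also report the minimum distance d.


Weight distribution: A_0 = 1, A_1 = 2, A_2 = 2, A_3 = 2, A_4 = 1. Minimum distance d = 1.

Enumerate all 2^3 = 8 messages m ∈ F_2^3.
For each, compute codeword c = mG in F_2^5, then tally its weight.
  m = 000 → c = 00000, weight = 0.
  m = 100 → c = 01111, weight = 4.
  m = 010 → c = 00011, weight = 2.
  m = 110 → c = 01100, weight = 2.
  m = 001 → c = 00010, weight = 1.
  m = 101 → c = 01101, weight = 3.
  m = 011 → c = 00001, weight = 1.
  m = 111 → c = 01110, weight = 3.
Tally weights:
  weight 0: 1 codewords.
  weight 1: 2 codewords.
  weight 2: 2 codewords.
  weight 3: 2 codewords.
  weight 4: 1 codewords.
Minimum distance d = smallest w > 0 with A_w > 0 = 1.
Sanity: Σ A_w = 8 = 2^3 = 8 ✓.


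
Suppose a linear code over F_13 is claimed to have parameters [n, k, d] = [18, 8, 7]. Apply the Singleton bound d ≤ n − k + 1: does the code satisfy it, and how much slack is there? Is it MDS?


Singleton RHS = n − k + 1 = 11, slack = 4, bound satisfied, not MDS.

Singleton bound: d ≤ n − k + 1.
Here n = 18, k = 8, so n − k + 1 = 11.
Given d = 7, check d ≤ 11: YES.
Slack = (n − k + 1) − d = 4.
The code is NOT MDS (slack = 4 > 0).
Description: the claimed parameters are [18, 8, 7]_13; such a code would be non-MDS.


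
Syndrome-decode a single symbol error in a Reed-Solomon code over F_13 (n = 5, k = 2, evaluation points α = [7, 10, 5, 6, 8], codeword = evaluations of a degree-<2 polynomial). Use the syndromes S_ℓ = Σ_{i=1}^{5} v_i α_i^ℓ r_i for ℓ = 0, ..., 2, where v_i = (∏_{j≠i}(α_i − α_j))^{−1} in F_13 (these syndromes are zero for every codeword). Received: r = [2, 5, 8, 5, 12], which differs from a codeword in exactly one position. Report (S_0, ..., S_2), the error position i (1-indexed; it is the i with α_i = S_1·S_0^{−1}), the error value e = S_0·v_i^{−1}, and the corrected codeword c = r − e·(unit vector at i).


S = (4, 1, 10), error at position 2, error magnitude e = 12, c = [2, 6, 8, 5, 12].

Step 1: column multipliers v_i = (∏_{j≠i}(α_i − α_j))^{−1} mod 13.
  i = 1 (α = 7): (7−10)(7−5)(7−6)(7−8) = (−3)·2·1·(−1) = 6 ≡ 6, so v_1 = 6^{−1} = 11 (mod 13).
  i = 2 (α = 10): (10−7)(10−5)(10−6)(10−8) = 3·5·4·2 = 120 ≡ 3, so v_2 = 3^{−1} = 9 (mod 13).
  i = 3 (α = 5): (5−7)(5−10)(5−6)(5−8) = (−2)·(−5)·(−1)·(−3) = 30 ≡ 4, so v_3 = 4^{−1} = 10 (mod 13).
  i = 4 (α = 6): (6−7)(6−10)(6−5)(6−8) = (−1)·(−4)·1·(−2) = −8 ≡ 5, so v_4 = 5^{−1} = 8 (mod 13).
  i = 5 (α = 8): (8−7)(8−10)(8−5)(8−6) = 1·(−2)·3·2 = −12 ≡ 1, so v_5 = 1^{−1} = 1 (mod 13).
  v = [11, 9, 10, 8, 1].
Step 2: syndromes of r = [2, 5, 8, 5, 12] (all sums mod 13).
  S_0 = Σ v_i r_i = 11·2 + 9·5 + 10·8 + 8·5 + 1·12 = 199 ≡ 4.
  S_1 = Σ v_i α_i r_i = 11·7·2 + 9·10·5 + 10·5·8 + 8·6·5 + 1·8·12 = 1340 ≡ 1.
  α_i^2 mod 13 = [10, 9, 12, 10, 12].
  S_2 = Σ v_i α_i^2 r_i = 11·10·2 + 9·9·5 + 10·12·8 + 8·10·5 + 1·12·12 = 2129 ≡ 10.
  S = (4, 1, 10) ≠ 0, so r is not a codeword (an error is present).
Step 3: locate the error. For a single error e at position i, S_ℓ = v_i·e·α_i^ℓ, so α_err = S_1/S_0.
  S_0^{−1} = 4^{−1} = 10 (mod 13), so α_err = 1·10 = 10 ≡ 10 = α_2. Error position i = 2.
  Consistency check: S_2/S_1 = 10·1 = 10 ≡ 10 = α_err ✓ (single-error assumption holds).
Step 4: error magnitude e = S_0/v_2 = S_0·∏_{j≠2}(α_2 − α_j) = 4·3 = 12 ≡ 12 (mod 13).
Step 5: correct position 2: c_2 = r_2 − e = 5 − 12 ≡ 6 (mod 13). Hence c = [2, 6, 8, 5, 12].
  Check: interpolating c through the α_i gives m(x) = 10 + 10·x (degree < 2) with m(α_i) = c_i for every i, so c is indeed a codeword.


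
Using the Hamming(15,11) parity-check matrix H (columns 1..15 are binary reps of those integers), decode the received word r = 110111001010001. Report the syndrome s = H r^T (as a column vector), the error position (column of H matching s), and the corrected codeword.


s = (1, 0, 0, 1)^T, error position = 9, corrected codeword c = 110111000010001

Compute s = H r^T mod 2 one row at a time:
  s_1 = 0 + 1 + 0 + 1 + 0 + 0 + 0 + 1 = 3 ≡ 1 (mod 2).
  s_2 = 1 + 1 + 1 + 0 + 0 + 0 + 0 + 1 = 4 ≡ 0 (mod 2).
  s_3 = 1 + 0 + 1 + 0 + 0 + 1 + 0 + 1 = 4 ≡ 0 (mod 2).
  s_4 = 1 + 0 + 1 + 0 + 1 + 1 + 0 + 1 = 5 ≡ 1 (mod 2).
s = (1, 0, 0, 1)^T — this equals column 9 of H (binary 1001), so error is at position 9.
Correct: flip bit 9 of r = 110111001010001 to get c = 110111000010001.


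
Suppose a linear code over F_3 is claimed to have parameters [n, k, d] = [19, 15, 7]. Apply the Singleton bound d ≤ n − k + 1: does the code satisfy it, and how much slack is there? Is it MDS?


Singleton RHS = n − k + 1 = 5, slack = -2, bound violated (no such code; not MDS).

Singleton bound: d ≤ n − k + 1.
Here n = 19, k = 15, so n − k + 1 = 5.
Given d = 7, check d ≤ 5: NO.
Slack = (n − k + 1) − d = -2.
The slack is negative: d = 7 exceeds n − k + 1 = 5 by 2, so the Singleton bound is violated and no linear [19, 15, 7]_3 code can exist. In particular it is not MDS (MDS requires d = n − k + 1 exactly).
Description: the claimed parameters are [19, 15, 7]_3; such a code would be impossible (violates the Singleton bound).


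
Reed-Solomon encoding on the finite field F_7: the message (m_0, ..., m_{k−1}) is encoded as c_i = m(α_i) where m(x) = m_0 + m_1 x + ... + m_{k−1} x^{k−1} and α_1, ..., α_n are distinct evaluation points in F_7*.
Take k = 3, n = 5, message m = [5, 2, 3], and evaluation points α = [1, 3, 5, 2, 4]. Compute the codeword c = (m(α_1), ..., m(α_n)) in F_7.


c = [3, 3, 6, 0, 5]

Message polynomial: m(x) = 5 + 2·x + 3·x^2 (mod 7).
For each evaluation point α_i, compute m(α_i) mod 7:
  α_1 = 1: Horner steps 3 → 5 → 3, so m(1) = 3.
  α_2 = 3: Horner steps 3 → 4 → 3, so m(3) = 3.
  α_3 = 5: Horner steps 3 → 3 → 6, so m(5) = 6.
  α_4 = 2: Horner steps 3 → 1 → 0, so m(2) = 0.
  α_5 = 4: Horner steps 3 → 0 → 5, so m(4) = 5.
Codeword c = [3, 3, 6, 0, 5] ∈ F_7^5.


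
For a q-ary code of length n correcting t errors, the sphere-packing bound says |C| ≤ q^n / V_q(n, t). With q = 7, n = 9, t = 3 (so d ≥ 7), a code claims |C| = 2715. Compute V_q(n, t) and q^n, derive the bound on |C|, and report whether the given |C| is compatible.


V_q(n, t) = 19495, q^n = 40353607, Hamming bound = 2069, |C| = 2715 > bound (violated).

Step 1: Compute V_q(n, t) = Σ_{j=0}^3 C(n, j) (q−1)^j.
  j = 0: C(9,0)·(6)^0 = 1·1 = 1.
  j = 1: C(9,1)·(6)^1 = 9·6 = 54.
  j = 2: C(9,2)·(6)^2 = 36·36 = 1296.
  j = 3: C(9,3)·(6)^3 = 84·216 = 18144.
  V_q(n, t) = 1 + 54 + 1296 + 18144 = 19495.
Step 2: q^n = 7^9 = 40353607.
Step 3: Hamming bound ⌊q^n / V_q(n,t)⌋ = ⌊40353607/19495⌋ = 2069.
Step 4: Compare |C| = 2715 to 2069: violated.
The claimed |C| lies above the Hamming bound, so no 7-ary code of length 9 with d ≥ 7 can have 2715 codewords.


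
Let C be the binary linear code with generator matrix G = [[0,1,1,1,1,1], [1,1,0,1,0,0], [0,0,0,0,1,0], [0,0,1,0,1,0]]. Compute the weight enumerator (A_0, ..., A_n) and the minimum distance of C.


Weight distribution: A_0 = 1, A_1 = 2, A_2 = 2, A_3 = 4, A_4 = 5, A_5 = 2. Minimum distance d = 1.

Enumerate all 2^4 = 16 messages m ∈ F_2^4.
For each, compute codeword c = mG in F_2^6, then tally its weight.
  m = 0000 → c = 000000, weight = 0.
  m = 1000 → c = 011111, weight = 5.
  m = 0100 → c = 110100, weight = 3.
  m = 1100 → c = 101011, weight = 4.
  m = 0010 → c = 000010, weight = 1.
  m = 1010 → c = 011101, weight = 4.
  m = 0110 → c = 110110, weight = 4.
  m = 1110 → c = 101001, weight = 3.
  m = 0001 → c = 001010, weight = 2.
  m = 1001 → c = 010101, weight = 3.
  m = 0101 → c = 111110, weight = 5.
  m = 1101 → c = 100001, weight = 2.
  m = 0011 → c = 001000, weight = 1.
  m = 1011 → c = 010111, weight = 4.
  m = 0111 → c = 111100, weight = 4.
  m = 1111 → c = 100011, weight = 3.
Tally weights:
  weight 0: 1 codewords.
  weight 1: 2 codewords.
  weight 2: 2 codewords.
  weight 3: 4 codewords.
  weight 4: 5 codewords.
  weight 5: 2 codewords.
Minimum distance d = smallest w > 0 with A_w > 0 = 1.
Sanity: Σ A_w = 16 = 2^4 = 16 ✓.


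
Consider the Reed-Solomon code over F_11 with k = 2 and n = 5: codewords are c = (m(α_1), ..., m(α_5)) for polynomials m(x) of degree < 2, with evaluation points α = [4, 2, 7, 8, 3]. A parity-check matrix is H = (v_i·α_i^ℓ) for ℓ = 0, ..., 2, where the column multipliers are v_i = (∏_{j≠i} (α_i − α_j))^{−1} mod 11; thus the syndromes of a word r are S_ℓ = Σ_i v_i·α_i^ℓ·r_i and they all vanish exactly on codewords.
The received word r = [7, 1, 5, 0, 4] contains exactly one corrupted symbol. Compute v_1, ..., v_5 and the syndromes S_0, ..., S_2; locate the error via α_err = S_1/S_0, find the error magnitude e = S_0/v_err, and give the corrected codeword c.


S = (8, 9, 6), error at position 4, error magnitude e = 3, c = [7, 1, 5, 8, 4].

Step 1: column multipliers v_i = (∏_{j≠i}(α_i − α_j))^{−1} mod 11.
  i = 1 (α = 4): (4−2)(4−7)(4−8)(4−3) = 2·(−3)·(−4)·1 = 24 ≡ 2, so v_1 = 2^{−1} = 6 (mod 11).
  i = 2 (α = 2): (2−4)(2−7)(2−8)(2−3) = (−2)·(−5)·(−6)·(−1) = 60 ≡ 5, so v_2 = 5^{−1} = 9 (mod 11).
  i = 3 (α = 7): (7−4)(7−2)(7−8)(7−3) = 3·5·(−1)·4 = −60 ≡ 6, so v_3 = 6^{−1} = 2 (mod 11).
  i = 4 (α = 8): (8−4)(8−2)(8−7)(8−3) = 4·6·1·5 = 120 ≡ 10, so v_4 = 10^{−1} = 10 (mod 11).
  i = 5 (α = 3): (3−4)(3−2)(3−7)(3−8) = (−1)·1·(−4)·(−5) = −20 ≡ 2, so v_5 = 2^{−1} = 6 (mod 11).
  v = [6, 9, 2, 10, 6].
Step 2: syndromes of r = [7, 1, 5, 0, 4] (all sums mod 11).
  S_0 = Σ v_i r_i = 6·7 + 9·1 + 2·5 + 10·0 + 6·4 = 85 ≡ 8.
  S_1 = Σ v_i α_i r_i = 6·4·7 + 9·2·1 + 2·7·5 + 10·8·0 + 6·3·4 = 328 ≡ 9.
  α_i^2 mod 11 = [5, 4, 5, 9, 9].
  S_2 = Σ v_i α_i^2 r_i = 6·5·7 + 9·4·1 + 2·5·5 + 10·9·0 + 6·9·4 = 512 ≡ 6.
  S = (8, 9, 6) ≠ 0, so r is not a codeword (an error is present).
Step 3: locate the error. For a single error e at position i, S_ℓ = v_i·e·α_i^ℓ, so α_err = S_1/S_0.
  S_0^{−1} = 8^{−1} = 7 (mod 11), so α_err = 9·7 = 63 ≡ 8 = α_4. Error position i = 4.
  Consistency check: S_2/S_1 = 6·5 = 30 ≡ 8 = α_err ✓ (single-error assumption holds).
Step 4: error magnitude e = S_0/v_4 = S_0·∏_{j≠4}(α_4 − α_j) = 8·10 = 80 ≡ 3 (mod 11).
Step 5: correct position 4: c_4 = r_4 − e = 0 − 3 ≡ 8 (mod 11). Hence c = [7, 1, 5, 8, 4].
  Check: interpolating c through the α_i gives m(x) = 6 + 3·x (degree < 2) with m(α_i) = c_i for every i, so c is indeed a codeword.


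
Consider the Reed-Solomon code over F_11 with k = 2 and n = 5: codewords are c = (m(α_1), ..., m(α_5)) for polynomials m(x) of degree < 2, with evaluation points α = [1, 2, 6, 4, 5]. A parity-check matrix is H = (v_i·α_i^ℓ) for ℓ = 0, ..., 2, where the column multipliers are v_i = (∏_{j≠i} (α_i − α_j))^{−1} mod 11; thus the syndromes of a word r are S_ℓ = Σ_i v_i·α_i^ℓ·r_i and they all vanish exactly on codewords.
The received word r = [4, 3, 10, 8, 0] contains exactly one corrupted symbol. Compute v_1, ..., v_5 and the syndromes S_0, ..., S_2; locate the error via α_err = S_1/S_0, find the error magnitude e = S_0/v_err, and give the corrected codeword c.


S = (7, 6, 2), error at position 4, error magnitude e = 7, c = [4, 3, 10, 1, 0].

Step 1: column multipliers v_i = (∏_{j≠i}(α_i − α_j))^{−1} mod 11.
  i = 1 (α = 1): (1−2)(1−6)(1−4)(1−5) = (−1)·(−5)·(−3)·(−4) = 60 ≡ 5, so v_1 = 5^{−1} = 9 (mod 11).
  i = 2 (α = 2): (2−1)(2−6)(2−4)(2−5) = 1·(−4)·(−2)·(−3) = −24 ≡ 9, so v_2 = 9^{−1} = 5 (mod 11).
  i = 3 (α = 6): (6−1)(6−2)(6−4)(6−5) = 5·4·2·1 = 40 ≡ 7, so v_3 = 7^{−1} = 8 (mod 11).
  i = 4 (α = 4): (4−1)(4−2)(4−6)(4−5) = 3·2·(−2)·(−1) = 12 ≡ 1, so v_4 = 1^{−1} = 1 (mod 11).
  i = 5 (α = 5): (5−1)(5−2)(5−6)(5−4) = 4·3·(−1)·1 = −12 ≡ 10, so v_5 = 10^{−1} = 10 (mod 11).
  v = [9, 5, 8, 1, 10].
Step 2: syndromes of r = [4, 3, 10, 8, 0] (all sums mod 11).
  S_0 = Σ v_i r_i = 9·4 + 5·3 + 8·10 + 1·8 + 10·0 = 139 ≡ 7.
  S_1 = Σ v_i α_i r_i = 9·1·4 + 5·2·3 + 8·6·10 + 1·4·8 + 10·5·0 = 578 ≡ 6.
  α_i^2 mod 11 = [1, 4, 3, 5, 3].
  S_2 = Σ v_i α_i^2 r_i = 9·1·4 + 5·4·3 + 8·3·10 + 1·5·8 + 10·3·0 = 376 ≡ 2.
  S = (7, 6, 2) ≠ 0, so r is not a codeword (an error is present).
Step 3: locate the error. For a single error e at position i, S_ℓ = v_i·e·α_i^ℓ, so α_err = S_1/S_0.
  S_0^{−1} = 7^{−1} = 8 (mod 11), so α_err = 6·8 = 48 ≡ 4 = α_4. Error position i = 4.
  Consistency check: S_2/S_1 = 2·2 = 4 ≡ 4 = α_err ✓ (single-error assumption holds).
Step 4: error magnitude e = S_0/v_4 = S_0·∏_{j≠4}(α_4 − α_j) = 7·1 = 7 ≡ 7 (mod 11).
Step 5: correct position 4: c_4 = r_4 − e = 8 − 7 ≡ 1 (mod 11). Hence c = [4, 3, 10, 1, 0].
  Check: interpolating c through the α_i gives m(x) = 5 + 10·x (degree < 2) with m(α_i) = c_i for every i, so c is indeed a codeword.


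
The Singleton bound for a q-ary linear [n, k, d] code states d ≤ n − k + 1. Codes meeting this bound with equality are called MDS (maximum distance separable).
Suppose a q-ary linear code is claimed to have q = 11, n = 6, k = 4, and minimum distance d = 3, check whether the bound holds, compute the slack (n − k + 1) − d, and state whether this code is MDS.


Singleton RHS = n − k + 1 = 3, slack = 0, bound satisfied, MDS.

Singleton bound: d ≤ n − k + 1.
Here n = 6, k = 4, so n − k + 1 = 3.
Given d = 3, check d ≤ 3: YES.
Slack = (n − k + 1) − d = 0.
The code is MDS (slack = 0).
Description: the claimed parameters are [6, 4, 3]_11; such a code would be MDS (meets Singleton bound).


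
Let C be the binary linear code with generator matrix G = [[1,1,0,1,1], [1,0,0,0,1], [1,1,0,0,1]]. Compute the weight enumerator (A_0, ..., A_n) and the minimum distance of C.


Weight distribution: A_0 = 1, A_1 = 2, A_2 = 2, A_3 = 2, A_4 = 1. Minimum distance d = 1.

Enumerate all 2^3 = 8 messages m ∈ F_2^3.
For each, compute codeword c = mG in F_2^5, then tally its weight.
  m = 000 → c = 00000, weight = 0.
  m = 100 → c = 11011, weight = 4.
  m = 010 → c = 10001, weight = 2.
  m = 110 → c = 01010, weight = 2.
  m = 001 → c = 11001, weight = 3.
  m = 101 → c = 00010, weight = 1.
  m = 011 → c = 01000, weight = 1.
  m = 111 → c = 10011, weight = 3.
Tally weights:
  weight 0: 1 codewords.
  weight 1: 2 codewords.
  weight 2: 2 codewords.
  weight 3: 2 codewords.
  weight 4: 1 codewords.
Minimum distance d = smallest w > 0 with A_w > 0 = 1.
Sanity: Σ A_w = 8 = 2^3 = 8 ✓.


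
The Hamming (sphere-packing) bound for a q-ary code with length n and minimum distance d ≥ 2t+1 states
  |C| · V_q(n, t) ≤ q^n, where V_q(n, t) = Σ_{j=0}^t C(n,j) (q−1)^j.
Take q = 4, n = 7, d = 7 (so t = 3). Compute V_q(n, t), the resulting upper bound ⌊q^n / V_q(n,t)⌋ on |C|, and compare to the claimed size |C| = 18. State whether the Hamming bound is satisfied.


V_q(n, t) = 1156, q^n = 16384, Hamming bound = 14, |C| = 18 > bound (violated).

Step 1: Compute V_q(n, t) = Σ_{j=0}^3 C(n, j) (q−1)^j.
  j = 0: C(7,0)·(3)^0 = 1·1 = 1.
  j = 1: C(7,1)·(3)^1 = 7·3 = 21.
  j = 2: C(7,2)·(3)^2 = 21·9 = 189.
  j = 3: C(7,3)·(3)^3 = 35·27 = 945.
  V_q(n, t) = 1 + 21 + 189 + 945 = 1156.
Step 2: q^n = 4^7 = 16384.
Step 3: Hamming bound ⌊q^n / V_q(n,t)⌋ = ⌊16384/1156⌋ = 14.
Step 4: Compare |C| = 18 to 14: violated.
The claimed |C| lies above the Hamming bound, so no 4-ary code of length 7 with d ≥ 7 can have 18 codewords.


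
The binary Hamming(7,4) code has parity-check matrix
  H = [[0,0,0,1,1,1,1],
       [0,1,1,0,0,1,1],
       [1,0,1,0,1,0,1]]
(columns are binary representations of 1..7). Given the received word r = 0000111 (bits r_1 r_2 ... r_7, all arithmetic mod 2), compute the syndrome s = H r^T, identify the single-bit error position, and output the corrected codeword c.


s = (1, 0, 0)^T, error position = 4, corrected codeword c = 0001111

Compute s = H r^T mod 2 one row at a time:
  s_1 = 0 + 1 + 1 + 1 = 3 ≡ 1 (mod 2).
  s_2 = 0 + 0 + 1 + 1 = 2 ≡ 0 (mod 2).
  s_3 = 0 + 0 + 1 + 1 = 2 ≡ 0 (mod 2).
s = (1, 0, 0)^T — this equals column 4 of H (binary 100), so error is at position 4.
Correct: flip bit 4 of r = 0000111 to get c = 0001111.


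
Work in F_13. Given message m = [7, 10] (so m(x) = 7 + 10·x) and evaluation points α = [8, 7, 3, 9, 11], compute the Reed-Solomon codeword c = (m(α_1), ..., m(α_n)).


c = [9, 12, 11, 6, 0]

Message polynomial: m(x) = 7 + 10·x (mod 13).
For each evaluation point α_i, compute m(α_i) mod 13:
  α_1 = 8: Horner steps 10 → 9, so m(8) = 9.
  α_2 = 7: Horner steps 10 → 12, so m(7) = 12.
  α_3 = 3: Horner steps 10 → 11, so m(3) = 11.
  α_4 = 9: Horner steps 10 → 6, so m(9) = 6.
  α_5 = 11: Horner steps 10 → 0, so m(11) = 0.
Codeword c = [9, 12, 11, 6, 0] ∈ F_13^5.


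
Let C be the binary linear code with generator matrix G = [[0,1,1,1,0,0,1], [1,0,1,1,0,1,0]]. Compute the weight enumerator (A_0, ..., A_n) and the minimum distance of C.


Weight distribution: A_0 = 1, A_4 = 3. Minimum distance d = 4.

Enumerate all 2^2 = 4 messages m ∈ F_2^2.
For each, compute codeword c = mG in F_2^7, then tally its weight.
  m = 00 → c = 0000000, weight = 0.
  m = 10 → c = 0111001, weight = 4.
  m = 01 → c = 1011010, weight = 4.
  m = 11 → c = 1100011, weight = 4.
Tally weights:
  weight 0: 1 codewords.
  weight 4: 3 codewords.
Minimum distance d = smallest w > 0 with A_w > 0 = 4.
Sanity: Σ A_w = 4 = 2^2 = 4 ✓.


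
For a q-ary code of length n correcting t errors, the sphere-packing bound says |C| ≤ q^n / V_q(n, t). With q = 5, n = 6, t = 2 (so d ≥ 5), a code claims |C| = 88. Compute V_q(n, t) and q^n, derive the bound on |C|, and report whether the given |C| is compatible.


V_q(n, t) = 265, q^n = 15625, Hamming bound = 58, |C| = 88 > bound (violated).

Step 1: Compute V_q(n, t) = Σ_{j=0}^2 C(n, j) (q−1)^j.
  j = 0: C(6,0)·(4)^0 = 1·1 = 1.
  j = 1: C(6,1)·(4)^1 = 6·4 = 24.
  j = 2: C(6,2)·(4)^2 = 15·16 = 240.
  V_q(n, t) = 1 + 24 + 240 = 265.
Step 2: q^n = 5^6 = 15625.
Step 3: Hamming bound ⌊q^n / V_q(n,t)⌋ = ⌊15625/265⌋ = 58.
Step 4: Compare |C| = 88 to 58: violated.
The claimed |C| lies above the Hamming bound, so no 5-ary code of length 6 with d ≥ 5 can have 88 codewords.


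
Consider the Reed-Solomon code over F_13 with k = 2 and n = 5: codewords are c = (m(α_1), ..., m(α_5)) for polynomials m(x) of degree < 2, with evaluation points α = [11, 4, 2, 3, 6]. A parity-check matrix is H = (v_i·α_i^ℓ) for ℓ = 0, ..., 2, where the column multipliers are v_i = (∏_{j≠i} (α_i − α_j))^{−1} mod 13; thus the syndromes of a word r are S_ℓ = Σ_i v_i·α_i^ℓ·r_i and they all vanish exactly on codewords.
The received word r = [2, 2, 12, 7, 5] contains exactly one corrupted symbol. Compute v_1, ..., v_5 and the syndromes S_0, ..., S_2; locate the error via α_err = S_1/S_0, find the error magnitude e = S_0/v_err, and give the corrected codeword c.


S = (2, 9, 8), error at position 1, error magnitude e = 9, c = [6, 2, 12, 7, 5].

Step 1: column multipliers v_i = (∏_{j≠i}(α_i − α_j))^{−1} mod 13.
  i = 1 (α = 11): (11−4)(11−2)(11−3)(11−6) = 7·9·8·5 = 2520 ≡ 11, so v_1 = 11^{−1} = 6 (mod 13).
  i = 2 (α = 4): (4−11)(4−2)(4−3)(4−6) = (−7)·2·1·(−2) = 28 ≡ 2, so v_2 = 2^{−1} = 7 (mod 13).
  i = 3 (α = 2): (2−11)(2−4)(2−3)(2−6) = (−9)·(−2)·(−1)·(−4) = 72 ≡ 7, so v_3 = 7^{−1} = 2 (mod 13).
  i = 4 (α = 3): (3−11)(3−4)(3−2)(3−6) = (−8)·(−1)·1·(−3) = −24 ≡ 2, so v_4 = 2^{−1} = 7 (mod 13).
  i = 5 (α = 6): (6−11)(6−4)(6−2)(6−3) = (−5)·2·4·3 = −120 ≡ 10, so v_5 = 10^{−1} = 4 (mod 13).
  v = [6, 7, 2, 7, 4].
Step 2: syndromes of r = [2, 2, 12, 7, 5] (all sums mod 13).
  S_0 = Σ v_i r_i = 6·2 + 7·2 + 2·12 + 7·7 + 4·5 = 119 ≡ 2.
  S_1 = Σ v_i α_i r_i = 6·11·2 + 7·4·2 + 2·2·12 + 7·3·7 + 4·6·5 = 503 ≡ 9.
  α_i^2 mod 13 = [4, 3, 4, 9, 10].
  S_2 = Σ v_i α_i^2 r_i = 6·4·2 + 7·3·2 + 2·4·12 + 7·9·7 + 4·10·5 = 827 ≡ 8.
  S = (2, 9, 8) ≠ 0, so r is not a codeword (an error is present).
Step 3: locate the error. For a single error e at position i, S_ℓ = v_i·e·α_i^ℓ, so α_err = S_1/S_0.
  S_0^{−1} = 2^{−1} = 7 (mod 13), so α_err = 9·7 = 63 ≡ 11 = α_1. Error position i = 1.
  Consistency check: S_2/S_1 = 8·3 = 24 ≡ 11 = α_err ✓ (single-error assumption holds).
Step 4: error magnitude e = S_0/v_1 = S_0·∏_{j≠1}(α_1 − α_j) = 2·11 = 22 ≡ 9 (mod 13).
Step 5: correct position 1: c_1 = r_1 − e = 2 − 9 ≡ 6 (mod 13). Hence c = [6, 2, 12, 7, 5].
  Check: interpolating c through the α_i gives m(x) = 9 + 8·x (degree < 2) with m(α_i) = c_i for every i, so c is indeed a codeword.


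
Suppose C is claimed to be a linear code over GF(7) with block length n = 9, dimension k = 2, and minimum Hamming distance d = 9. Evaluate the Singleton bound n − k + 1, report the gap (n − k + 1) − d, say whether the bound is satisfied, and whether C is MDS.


Singleton RHS = n − k + 1 = 8, slack = -1, bound violated (no such code; not MDS).

Singleton bound: d ≤ n − k + 1.
Here n = 9, k = 2, so n − k + 1 = 8.
Given d = 9, check d ≤ 8: NO.
Slack = (n − k + 1) − d = -1.
The slack is negative: d = 9 exceeds n − k + 1 = 8 by 1, so the Singleton bound is violated and no linear [9, 2, 9]_7 code can exist. In particular it is not MDS (MDS requires d = n − k + 1 exactly).
Description: the claimed parameters are [9, 2, 9]_7; such a code would be impossible (violates the Singleton bound).


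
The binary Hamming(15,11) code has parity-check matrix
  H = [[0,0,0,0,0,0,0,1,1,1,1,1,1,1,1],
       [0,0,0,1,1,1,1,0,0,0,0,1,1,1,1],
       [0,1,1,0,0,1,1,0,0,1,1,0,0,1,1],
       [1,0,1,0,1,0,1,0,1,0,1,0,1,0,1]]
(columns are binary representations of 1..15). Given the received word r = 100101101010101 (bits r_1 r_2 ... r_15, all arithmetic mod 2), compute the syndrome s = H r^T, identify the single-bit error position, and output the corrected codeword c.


s = (0, 1, 0, 0)^T, error position = 4, corrected codeword c = 100001101010101

Compute s = H r^T mod 2 one row at a time:
  s_1 = 0 + 1 + 0 + 1 + 0 + 1 + 0 + 1 = 4 ≡ 0 (mod 2).
  s_2 = 1 + 0 + 1 + 1 + 0 + 1 + 0 + 1 = 5 ≡ 1 (mod 2).
  s_3 = 0 + 0 + 1 + 1 + 0 + 1 + 0 + 1 = 4 ≡ 0 (mod 2).
  s_4 = 1 + 0 + 0 + 1 + 1 + 1 + 1 + 1 = 6 ≡ 0 (mod 2).
s = (0, 1, 0, 0)^T — this equals column 4 of H (binary 0100), so error is at position 4.
Correct: flip bit 4 of r = 100101101010101 to get c = 100001101010101.


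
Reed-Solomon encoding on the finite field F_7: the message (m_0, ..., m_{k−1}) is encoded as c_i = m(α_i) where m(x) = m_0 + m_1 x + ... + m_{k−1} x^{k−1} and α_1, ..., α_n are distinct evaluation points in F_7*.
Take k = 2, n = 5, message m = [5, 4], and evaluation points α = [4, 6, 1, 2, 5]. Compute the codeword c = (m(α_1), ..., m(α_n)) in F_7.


c = [0, 1, 2, 6, 4]

Message polynomial: m(x) = 5 + 4·x (mod 7).
For each evaluation point α_i, compute m(α_i) mod 7:
  α_1 = 4: Horner steps 4 → 0, so m(4) = 0.
  α_2 = 6: Horner steps 4 → 1, so m(6) = 1.
  α_3 = 1: Horner steps 4 → 2, so m(1) = 2.
  α_4 = 2: Horner steps 4 → 6, so m(2) = 6.
  α_5 = 5: Horner steps 4 → 4, so m(5) = 4.
Codeword c = [0, 1, 2, 6, 4] ∈ F_7^5.


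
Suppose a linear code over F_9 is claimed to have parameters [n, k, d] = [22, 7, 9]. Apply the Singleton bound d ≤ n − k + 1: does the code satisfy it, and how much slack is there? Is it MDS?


Singleton RHS = n − k + 1 = 16, slack = 7, bound satisfied, not MDS.

Singleton bound: d ≤ n − k + 1.
Here n = 22, k = 7, so n − k + 1 = 16.
Given d = 9, check d ≤ 16: YES.
Slack = (n − k + 1) − d = 7.
The code is NOT MDS (slack = 7 > 0).
Description: the claimed parameters are [22, 7, 9]_9; such a code would be non-MDS.


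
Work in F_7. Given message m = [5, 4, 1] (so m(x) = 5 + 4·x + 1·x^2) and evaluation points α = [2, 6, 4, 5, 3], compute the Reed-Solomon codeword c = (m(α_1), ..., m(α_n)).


c = [3, 2, 2, 1, 5]

Message polynomial: m(x) = 5 + 4·x + 1·x^2 (mod 7).
For each evaluation point α_i, compute m(α_i) mod 7:
  α_1 = 2: Horner steps 1 → 6 → 3, so m(2) = 3.
  α_2 = 6: Horner steps 1 → 3 → 2, so m(6) = 2.
  α_3 = 4: Horner steps 1 → 1 → 2, so m(4) = 2.
  α_4 = 5: Horner steps 1 → 2 → 1, so m(5) = 1.
  α_5 = 3: Horner steps 1 → 0 → 5, so m(3) = 5.
Codeword c = [3, 2, 2, 1, 5] ∈ F_7^5.


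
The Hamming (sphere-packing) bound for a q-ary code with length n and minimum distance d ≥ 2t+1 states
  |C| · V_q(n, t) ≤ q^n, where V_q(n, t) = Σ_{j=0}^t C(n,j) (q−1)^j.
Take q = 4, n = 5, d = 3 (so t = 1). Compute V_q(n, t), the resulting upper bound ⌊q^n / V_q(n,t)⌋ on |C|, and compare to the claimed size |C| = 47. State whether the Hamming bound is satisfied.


V_q(n, t) = 16, q^n = 1024, Hamming bound = 64, |C| = 47 ≤ bound (satisfied).

Step 1: Compute V_q(n, t) = Σ_{j=0}^1 C(n, j) (q−1)^j.
  j = 0: C(5,0)·(3)^0 = 1·1 = 1.
  j = 1: C(5,1)·(3)^1 = 5·3 = 15.
  V_q(n, t) = 1 + 15 = 16.
Step 2: q^n = 4^5 = 1024.
Step 3: Hamming bound ⌊q^n / V_q(n,t)⌋ = ⌊1024/16⌋ = 64.
Step 4: Compare |C| = 47 to 64: satisfied.
The claimed |C| lies below the Hamming bound.


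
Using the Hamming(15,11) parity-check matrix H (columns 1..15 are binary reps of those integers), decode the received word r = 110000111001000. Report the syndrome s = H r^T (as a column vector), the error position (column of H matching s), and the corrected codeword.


s = (1, 0, 0, 1)^T, error position = 9, corrected codeword c = 110000110001000

Compute s = H r^T mod 2 one row at a time:
  s_1 = 1 + 1 + 0 + 0 + 1 + 0 + 0 + 0 = 3 ≡ 1 (mod 2).
  s_2 = 0 + 0 + 0 + 1 + 1 + 0 + 0 + 0 = 2 ≡ 0 (mod 2).
  s_3 = 1 + 0 + 0 + 1 + 0 + 0 + 0 + 0 = 2 ≡ 0 (mod 2).
  s_4 = 1 + 0 + 0 + 1 + 1 + 0 + 0 + 0 = 3 ≡ 1 (mod 2).
s = (1, 0, 0, 1)^T — this equals column 9 of H (binary 1001), so error is at position 9.
Correct: flip bit 9 of r = 110000111001000 to get c = 110000110001000.


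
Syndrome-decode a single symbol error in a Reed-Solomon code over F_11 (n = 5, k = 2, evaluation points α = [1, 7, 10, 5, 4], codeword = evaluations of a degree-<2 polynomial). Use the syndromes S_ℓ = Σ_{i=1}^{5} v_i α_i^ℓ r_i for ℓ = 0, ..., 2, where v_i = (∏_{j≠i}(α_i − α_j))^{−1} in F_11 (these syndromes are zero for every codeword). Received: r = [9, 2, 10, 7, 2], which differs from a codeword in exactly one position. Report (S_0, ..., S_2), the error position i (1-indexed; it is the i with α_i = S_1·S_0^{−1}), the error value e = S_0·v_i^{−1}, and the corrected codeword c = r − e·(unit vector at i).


S = (9, 8, 1), error at position 2, error magnitude e = 7, c = [9, 6, 10, 7, 2].

Step 1: column multipliers v_i = (∏_{j≠i}(α_i − α_j))^{−1} mod 11.
  i = 1 (α = 1): (1−7)(1−10)(1−5)(1−4) = (−6)·(−9)·(−4)·(−3) = 648 ≡ 10, so v_1 = 10^{−1} = 10 (mod 11).
  i = 2 (α = 7): (7−1)(7−10)(7−5)(7−4) = 6·(−3)·2·3 = −108 ≡ 2, so v_2 = 2^{−1} = 6 (mod 11).
  i = 3 (α = 10): (10−1)(10−7)(10−5)(10−4) = 9·3·5·6 = 810 ≡ 7, so v_3 = 7^{−1} = 8 (mod 11).
  i = 4 (α = 5): (5−1)(5−7)(5−10)(5−4) = 4·(−2)·(−5)·1 = 40 ≡ 7, so v_4 = 7^{−1} = 8 (mod 11).
  i = 5 (α = 4): (4−1)(4−7)(4−10)(4−5) = 3·(−3)·(−6)·(−1) = −54 ≡ 1, so v_5 = 1^{−1} = 1 (mod 11).
  v = [10, 6, 8, 8, 1].
Step 2: syndromes of r = [9, 2, 10, 7, 2] (all sums mod 11).
  S_0 = Σ v_i r_i = 10·9 + 6·2 + 8·10 + 8·7 + 1·2 = 240 ≡ 9.
  S_1 = Σ v_i α_i r_i = 10·1·9 + 6·7·2 + 8·10·10 + 8·5·7 + 1·4·2 = 1262 ≡ 8.
  α_i^2 mod 11 = [1, 5, 1, 3, 5].
  S_2 = Σ v_i α_i^2 r_i = 10·1·9 + 6·5·2 + 8·1·10 + 8·3·7 + 1·5·2 = 408 ≡ 1.
  S = (9, 8, 1) ≠ 0, so r is not a codeword (an error is present).
Step 3: locate the error. For a single error e at position i, S_ℓ = v_i·e·α_i^ℓ, so α_err = S_1/S_0.
  S_0^{−1} = 9^{−1} = 5 (mod 11), so α_err = 8·5 = 40 ≡ 7 = α_2. Error position i = 2.
  Consistency check: S_2/S_1 = 1·7 = 7 ≡ 7 = α_err ✓ (single-error assumption holds).
Step 4: error magnitude e = S_0/v_2 = S_0·∏_{j≠2}(α_2 − α_j) = 9·2 = 18 ≡ 7 (mod 11).
Step 5: correct position 2: c_2 = r_2 − e = 2 − 7 ≡ 6 (mod 11). Hence c = [9, 6, 10, 7, 2].
  Check: interpolating c through the α_i gives m(x) = 4 + 5·x (degree < 2) with m(α_i) = c_i for every i, so c is indeed a codeword.


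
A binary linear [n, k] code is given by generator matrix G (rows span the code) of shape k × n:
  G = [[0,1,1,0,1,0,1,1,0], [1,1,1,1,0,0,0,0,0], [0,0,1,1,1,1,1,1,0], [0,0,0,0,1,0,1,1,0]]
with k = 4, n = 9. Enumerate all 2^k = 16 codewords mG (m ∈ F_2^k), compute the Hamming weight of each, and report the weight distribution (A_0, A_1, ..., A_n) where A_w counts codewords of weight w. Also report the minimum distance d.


Weight distribution: A_0 = 1, A_2 = 2, A_3 = 5, A_4 = 1, A_5 = 2, A_6 = 4, A_7 = 1. Minimum distance d = 2.

Enumerate all 2^4 = 16 messages m ∈ F_2^4.
For each, compute codeword c = mG in F_2^9, then tally its weight.
  m = 0000 → c = 000000000, weight = 0.
  m = 1000 → c = 011010110, weight = 5.
  m = 0100 → c = 111100000, weight = 4.
  m = 1100 → c = 100110110, weight = 5.
  m = 0010 → c = 001111110, weight = 6.
  m = 1010 → c = 010101000, weight = 3.
  m = 0110 → c = 110011110, weight = 6.
  m = 1110 → c = 101001000, weight = 3.
  m = 0001 → c = 000010110, weight = 3.
  m = 1001 → c = 011000000, weight = 2.
  m = 0101 → c = 111110110, weight = 7.
  m = 1101 → c = 100100000, weight = 2.
  m = 0011 → c = 001101000, weight = 3.
  m = 1011 → c = 010111110, weight = 6.
  m = 0111 → c = 110001000, weight = 3.
  m = 1111 → c = 101011110, weight = 6.
Tally weights:
  weight 0: 1 codewords.
  weight 2: 2 codewords.
  weight 3: 5 codewords.
  weight 4: 1 codewords.
  weight 5: 2 codewords.
  weight 6: 4 codewords.
  weight 7: 1 codewords.
Minimum distance d = smallest w > 0 with A_w > 0 = 2.
Sanity: Σ A_w = 16 = 2^4 = 16 ✓.


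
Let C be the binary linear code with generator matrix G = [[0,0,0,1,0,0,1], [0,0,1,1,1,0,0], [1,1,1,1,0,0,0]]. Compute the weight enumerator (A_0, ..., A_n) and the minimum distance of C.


Weight distribution: A_0 = 1, A_2 = 1, A_3 = 3, A_4 = 2, A_5 = 1. Minimum distance d = 2.

Enumerate all 2^3 = 8 messages m ∈ F_2^3.
For each, compute codeword c = mG in F_2^7, then tally its weight.
  m = 000 → c = 0000000, weight = 0.
  m = 100 → c = 0001001, weight = 2.
  m = 010 → c = 0011100, weight = 3.
  m = 110 → c = 0010101, weight = 3.
  m = 001 → c = 1111000, weight = 4.
  m = 101 → c = 1110001, weight = 4.
  m = 011 → c = 1100100, weight = 3.
  m = 111 → c = 1101101, weight = 5.
Tally weights:
  weight 0: 1 codewords.
  weight 2: 1 codewords.
  weight 3: 3 codewords.
  weight 4: 2 codewords.
  weight 5: 1 codewords.
Minimum distance d = smallest w > 0 with A_w > 0 = 2.
Sanity: Σ A_w = 8 = 2^3 = 8 ✓.


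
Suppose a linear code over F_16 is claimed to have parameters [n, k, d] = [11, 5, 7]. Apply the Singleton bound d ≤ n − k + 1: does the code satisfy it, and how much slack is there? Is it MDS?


Singleton RHS = n − k + 1 = 7, slack = 0, bound satisfied, MDS.

Singleton bound: d ≤ n − k + 1.
Here n = 11, k = 5, so n − k + 1 = 7.
Given d = 7, check d ≤ 7: YES.
Slack = (n − k + 1) − d = 0.
The code is MDS (slack = 0).
Description: the claimed parameters are [11, 5, 7]_16; such a code would be MDS (meets Singleton bound).


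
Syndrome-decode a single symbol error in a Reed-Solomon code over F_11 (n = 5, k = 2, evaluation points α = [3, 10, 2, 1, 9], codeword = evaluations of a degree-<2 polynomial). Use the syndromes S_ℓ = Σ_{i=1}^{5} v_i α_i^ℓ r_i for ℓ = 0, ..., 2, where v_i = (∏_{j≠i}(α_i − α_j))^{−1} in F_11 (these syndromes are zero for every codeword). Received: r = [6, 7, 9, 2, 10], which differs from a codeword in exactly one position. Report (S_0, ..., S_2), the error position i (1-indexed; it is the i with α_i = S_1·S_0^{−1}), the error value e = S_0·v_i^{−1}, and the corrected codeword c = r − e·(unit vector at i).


S = (1, 1, 1), error at position 4, error magnitude e = 1, c = [6, 7, 9, 1, 10].

Step 1: column multipliers v_i = (∏_{j≠i}(α_i − α_j))^{−1} mod 11.
  i = 1 (α = 3): (3−10)(3−2)(3−1)(3−9) = (−7)·1·2·(−6) = 84 ≡ 7, so v_1 = 7^{−1} = 8 (mod 11).
  i = 2 (α = 10): (10−3)(10−2)(10−1)(10−9) = 7·8·9·1 = 504 ≡ 9, so v_2 = 9^{−1} = 5 (mod 11).
  i = 3 (α = 2): (2−3)(2−10)(2−1)(2−9) = (−1)·(−8)·1·(−7) = −56 ≡ 10, so v_3 = 10^{−1} = 10 (mod 11).
  i = 4 (α = 1): (1−3)(1−10)(1−2)(1−9) = (−2)·(−9)·(−1)·(−8) = 144 ≡ 1, so v_4 = 1^{−1} = 1 (mod 11).
  i = 5 (α = 9): (9−3)(9−10)(9−2)(9−1) = 6·(−1)·7·8 = −336 ≡ 5, so v_5 = 5^{−1} = 9 (mod 11).
  v = [8, 5, 10, 1, 9].
Step 2: syndromes of r = [6, 7, 9, 2, 10] (all sums mod 11).
  S_0 = Σ v_i r_i = 8·6 + 5·7 + 10·9 + 1·2 + 9·10 = 265 ≡ 1.
  S_1 = Σ v_i α_i r_i = 8·3·6 + 5·10·7 + 10·2·9 + 1·1·2 + 9·9·10 = 1486 ≡ 1.
  α_i^2 mod 11 = [9, 1, 4, 1, 4].
  S_2 = Σ v_i α_i^2 r_i = 8·9·6 + 5·1·7 + 10·4·9 + 1·1·2 + 9·4·10 = 1189 ≡ 1.
  S = (1, 1, 1) ≠ 0, so r is not a codeword (an error is present).
Step 3: locate the error. For a single error e at position i, S_ℓ = v_i·e·α_i^ℓ, so α_err = S_1/S_0.
  S_0^{−1} = 1^{−1} = 1 (mod 11), so α_err = 1·1 = 1 ≡ 1 = α_4. Error position i = 4.
  Consistency check: S_2/S_1 = 1·1 = 1 ≡ 1 = α_err ✓ (single-error assumption holds).
Step 4: error magnitude e = S_0/v_4 = S_0·∏_{j≠4}(α_4 − α_j) = 1·1 = 1 ≡ 1 (mod 11).
Step 5: correct position 4: c_4 = r_4 − e = 2 − 1 ≡ 1 (mod 11). Hence c = [6, 7, 9, 1, 10].
  Check: interpolating c through the α_i gives m(x) = 4 + 8·x (degree < 2) with m(α_i) = c_i for every i, so c is indeed a codeword.


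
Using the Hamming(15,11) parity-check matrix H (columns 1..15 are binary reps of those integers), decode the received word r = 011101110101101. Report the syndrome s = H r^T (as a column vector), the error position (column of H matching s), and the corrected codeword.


s = (1, 0, 0, 0)^T, error position = 8, corrected codeword c = 011101100101101

Compute s = H r^T mod 2 one row at a time:
  s_1 = 1 + 0 + 1 + 0 + 1 + 1 + 0 + 1 = 5 ≡ 1 (mod 2).
  s_2 = 1 + 0 + 1 + 1 + 1 + 1 + 0 + 1 = 6 ≡ 0 (mod 2).
  s_3 = 1 + 1 + 1 + 1 + 1 + 0 + 0 + 1 = 6 ≡ 0 (mod 2).
  s_4 = 0 + 1 + 0 + 1 + 0 + 0 + 1 + 1 = 4 ≡ 0 (mod 2).
s = (1, 0, 0, 0)^T — this equals column 8 of H (binary 1000), so error is at position 8.
Correct: flip bit 8 of r = 011101110101101 to get c = 011101100101101.


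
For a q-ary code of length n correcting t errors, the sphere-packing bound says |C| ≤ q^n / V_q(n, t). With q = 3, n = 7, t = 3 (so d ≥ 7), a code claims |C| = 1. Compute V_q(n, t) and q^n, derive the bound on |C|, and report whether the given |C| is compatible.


V_q(n, t) = 379, q^n = 2187, Hamming bound = 5, |C| = 1 ≤ bound (satisfied).

Step 1: Compute V_q(n, t) = Σ_{j=0}^3 C(n, j) (q−1)^j.
  j = 0: C(7,0)·(2)^0 = 1·1 = 1.
  j = 1: C(7,1)·(2)^1 = 7·2 = 14.
  j = 2: C(7,2)·(2)^2 = 21·4 = 84.
  j = 3: C(7,3)·(2)^3 = 35·8 = 280.
  V_q(n, t) = 1 + 14 + 84 + 280 = 379.
Step 2: q^n = 3^7 = 2187.
Step 3: Hamming bound ⌊q^n / V_q(n,t)⌋ = ⌊2187/379⌋ = 5.
Step 4: Compare |C| = 1 to 5: satisfied.
The claimed |C| lies below the Hamming bound.


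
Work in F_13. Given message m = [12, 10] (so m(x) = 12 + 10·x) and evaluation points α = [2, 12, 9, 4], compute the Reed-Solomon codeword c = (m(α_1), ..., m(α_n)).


c = [6, 2, 11, 0]

Message polynomial: m(x) = 12 + 10·x (mod 13).
For each evaluation point α_i, compute m(α_i) mod 13:
  α_1 = 2: Horner steps 10 → 6, so m(2) = 6.
  α_2 = 12: Horner steps 10 → 2, so m(12) = 2.
  α_3 = 9: Horner steps 10 → 11, so m(9) = 11.
  α_4 = 4: Horner steps 10 → 0, so m(4) = 0.
Codeword c = [6, 2, 11, 0] ∈ F_13^4.


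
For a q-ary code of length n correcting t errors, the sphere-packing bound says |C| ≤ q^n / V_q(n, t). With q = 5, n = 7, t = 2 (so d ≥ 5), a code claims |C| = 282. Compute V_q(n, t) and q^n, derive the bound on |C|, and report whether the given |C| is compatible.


V_q(n, t) = 365, q^n = 78125, Hamming bound = 214, |C| = 282 > bound (violated).

Step 1: Compute V_q(n, t) = Σ_{j=0}^2 C(n, j) (q−1)^j.
  j = 0: C(7,0)·(4)^0 = 1·1 = 1.
  j = 1: C(7,1)·(4)^1 = 7·4 = 28.
  j = 2: C(7,2)·(4)^2 = 21·16 = 336.
  V_q(n, t) = 1 + 28 + 336 = 365.
Step 2: q^n = 5^7 = 78125.
Step 3: Hamming bound ⌊q^n / V_q(n,t)⌋ = ⌊78125/365⌋ = 214.
Step 4: Compare |C| = 282 to 214: violated.
The claimed |C| lies above the Hamming bound, so no 5-ary code of length 7 with d ≥ 5 can have 282 codewords.


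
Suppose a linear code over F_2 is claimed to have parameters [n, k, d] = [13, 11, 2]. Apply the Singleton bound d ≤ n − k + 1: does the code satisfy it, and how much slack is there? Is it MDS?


Singleton RHS = n − k + 1 = 3, slack = 1, bound satisfied, not MDS.

Singleton bound: d ≤ n − k + 1.
Here n = 13, k = 11, so n − k + 1 = 3.
Given d = 2, check d ≤ 3: YES.
Slack = (n − k + 1) − d = 1.
The code is NOT MDS (slack = 1 > 0).
Description: the claimed parameters are [13, 11, 2]_2; such a code would be non-MDS.


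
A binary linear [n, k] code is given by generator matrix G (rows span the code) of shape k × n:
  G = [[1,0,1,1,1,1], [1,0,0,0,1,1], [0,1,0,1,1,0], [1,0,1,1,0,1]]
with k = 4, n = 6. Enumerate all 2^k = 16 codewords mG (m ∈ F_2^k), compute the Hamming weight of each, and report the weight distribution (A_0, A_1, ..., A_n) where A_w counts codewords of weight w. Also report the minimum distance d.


Weight distribution: A_0 = 1, A_1 = 1, A_2 = 4, A_3 = 4, A_4 = 3, A_5 = 3. Minimum distance d = 1.

Enumerate all 2^4 = 16 messages m ∈ F_2^4.
For each, compute codeword c = mG in F_2^6, then tally its weight.
  m = 0000 → c = 000000, weight = 0.
  m = 1000 → c = 101111, weight = 5.
  m = 0100 → c = 100011, weight = 3.
  m = 1100 → c = 001100, weight = 2.
  m = 0010 → c = 010110, weight = 3.
  m = 1010 → c = 111001, weight = 4.
  m = 0110 → c = 110101, weight = 4.
  m = 1110 → c = 011010, weight = 3.
  m = 0001 → c = 101101, weight = 4.
  m = 1001 → c = 000010, weight = 1.
  m = 0101 → c = 001110, weight = 3.
  m = 1101 → c = 100001, weight = 2.
  m = 0011 → c = 111011, weight = 5.
  m = 1011 → c = 010100, weight = 2.
  m = 0111 → c = 011000, weight = 2.
  m = 1111 → c = 110111, weight = 5.
Tally weights:
  weight 0: 1 codewords.
  weight 1: 1 codewords.
  weight 2: 4 codewords.
  weight 3: 4 codewords.
  weight 4: 3 codewords.
  weight 5: 3 codewords.
Minimum distance d = smallest w > 0 with A_w > 0 = 1.
Sanity: Σ A_w = 16 = 2^4 = 16 ✓.
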